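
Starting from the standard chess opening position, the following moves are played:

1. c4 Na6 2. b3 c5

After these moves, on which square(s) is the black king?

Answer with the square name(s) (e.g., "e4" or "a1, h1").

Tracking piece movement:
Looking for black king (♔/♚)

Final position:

  a b c d e f g h
  ─────────────────
8│♜ · ♝ ♛ ♚ ♝ ♞ ♜│8
7│♟ ♟ · ♟ ♟ ♟ ♟ ♟│7
6│♞ · · · · · · ·│6
5│· · ♟ · · · · ·│5
4│· · ♙ · · · · ·│4
3│· ♙ · · · · · ·│3
2│♙ · · ♙ ♙ ♙ ♙ ♙│2
1│♖ ♘ ♗ ♕ ♔ ♗ ♘ ♖│1
  ─────────────────
  a b c d e f g h


e8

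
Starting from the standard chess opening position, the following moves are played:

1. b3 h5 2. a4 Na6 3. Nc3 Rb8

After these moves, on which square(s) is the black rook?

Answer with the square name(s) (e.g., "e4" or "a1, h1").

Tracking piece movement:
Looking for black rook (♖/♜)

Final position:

  a b c d e f g h
  ─────────────────
8│· ♜ ♝ ♛ ♚ ♝ ♞ ♜│8
7│♟ ♟ ♟ ♟ ♟ ♟ ♟ ·│7
6│♞ · · · · · · ·│6
5│· · · · · · · ♟│5
4│♙ · · · · · · ·│4
3│· ♙ ♘ · · · · ·│3
2│· · ♙ ♙ ♙ ♙ ♙ ♙│2
1│♖ · ♗ ♕ ♔ ♗ ♘ ♖│1
  ─────────────────
  a b c d e f g h


b8, h8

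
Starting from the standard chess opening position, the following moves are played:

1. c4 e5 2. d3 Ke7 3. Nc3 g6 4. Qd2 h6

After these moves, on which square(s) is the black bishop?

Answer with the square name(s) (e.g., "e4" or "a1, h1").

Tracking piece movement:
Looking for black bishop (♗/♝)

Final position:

  a b c d e f g h
  ─────────────────
8│♜ ♞ ♝ ♛ · ♝ ♞ ♜│8
7│♟ ♟ ♟ ♟ ♚ ♟ · ·│7
6│· · · · · · ♟ ♟│6
5│· · · · ♟ · · ·│5
4│· · ♙ · · · · ·│4
3│· · ♘ ♙ · · · ·│3
2│♙ ♙ · ♕ ♙ ♙ ♙ ♙│2
1│♖ · ♗ · ♔ ♗ ♘ ♖│1
  ─────────────────
  a b c d e f g h


c8, f8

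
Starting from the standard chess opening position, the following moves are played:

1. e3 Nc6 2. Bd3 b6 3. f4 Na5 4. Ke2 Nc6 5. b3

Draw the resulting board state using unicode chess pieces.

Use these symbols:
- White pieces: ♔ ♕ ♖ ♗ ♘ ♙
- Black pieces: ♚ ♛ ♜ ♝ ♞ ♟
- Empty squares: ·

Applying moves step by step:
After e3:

♜ ♞ ♝ ♛ ♚ ♝ ♞ ♜
♟ ♟ ♟ ♟ ♟ ♟ ♟ ♟
· · · · · · · ·
· · · · · · · ·
· · · · · · · ·
· · · · ♙ · · ·
♙ ♙ ♙ ♙ · ♙ ♙ ♙
♖ ♘ ♗ ♕ ♔ ♗ ♘ ♖


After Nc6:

♜ · ♝ ♛ ♚ ♝ ♞ ♜
♟ ♟ ♟ ♟ ♟ ♟ ♟ ♟
· · ♞ · · · · ·
· · · · · · · ·
· · · · · · · ·
· · · · ♙ · · ·
♙ ♙ ♙ ♙ · ♙ ♙ ♙
♖ ♘ ♗ ♕ ♔ ♗ ♘ ♖


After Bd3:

♜ · ♝ ♛ ♚ ♝ ♞ ♜
♟ ♟ ♟ ♟ ♟ ♟ ♟ ♟
· · ♞ · · · · ·
· · · · · · · ·
· · · · · · · ·
· · · ♗ ♙ · · ·
♙ ♙ ♙ ♙ · ♙ ♙ ♙
♖ ♘ ♗ ♕ ♔ · ♘ ♖


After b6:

♜ · ♝ ♛ ♚ ♝ ♞ ♜
♟ · ♟ ♟ ♟ ♟ ♟ ♟
· ♟ ♞ · · · · ·
· · · · · · · ·
· · · · · · · ·
· · · ♗ ♙ · · ·
♙ ♙ ♙ ♙ · ♙ ♙ ♙
♖ ♘ ♗ ♕ ♔ · ♘ ♖


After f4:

♜ · ♝ ♛ ♚ ♝ ♞ ♜
♟ · ♟ ♟ ♟ ♟ ♟ ♟
· ♟ ♞ · · · · ·
· · · · · · · ·
· · · · · ♙ · ·
· · · ♗ ♙ · · ·
♙ ♙ ♙ ♙ · · ♙ ♙
♖ ♘ ♗ ♕ ♔ · ♘ ♖


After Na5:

♜ · ♝ ♛ ♚ ♝ ♞ ♜
♟ · ♟ ♟ ♟ ♟ ♟ ♟
· ♟ · · · · · ·
♞ · · · · · · ·
· · · · · ♙ · ·
· · · ♗ ♙ · · ·
♙ ♙ ♙ ♙ · · ♙ ♙
♖ ♘ ♗ ♕ ♔ · ♘ ♖


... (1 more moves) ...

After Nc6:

♜ · ♝ ♛ ♚ ♝ ♞ ♜
♟ · ♟ ♟ ♟ ♟ ♟ ♟
· ♟ ♞ · · · · ·
· · · · · · · ·
· · · · · ♙ · ·
· · · ♗ ♙ · · ·
♙ ♙ ♙ ♙ ♔ · ♙ ♙
♖ ♘ ♗ ♕ · · ♘ ♖


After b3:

♜ · ♝ ♛ ♚ ♝ ♞ ♜
♟ · ♟ ♟ ♟ ♟ ♟ ♟
· ♟ ♞ · · · · ·
· · · · · · · ·
· · · · · ♙ · ·
· ♙ · ♗ ♙ · · ·
♙ · ♙ ♙ ♔ · ♙ ♙
♖ ♘ ♗ ♕ · · ♘ ♖



  a b c d e f g h
  ─────────────────
8│♜ · ♝ ♛ ♚ ♝ ♞ ♜│8
7│♟ · ♟ ♟ ♟ ♟ ♟ ♟│7
6│· ♟ ♞ · · · · ·│6
5│· · · · · · · ·│5
4│· · · · · ♙ · ·│4
3│· ♙ · ♗ ♙ · · ·│3
2│♙ · ♙ ♙ ♔ · ♙ ♙│2
1│♖ ♘ ♗ ♕ · · ♘ ♖│1
  ─────────────────
  a b c d e f g h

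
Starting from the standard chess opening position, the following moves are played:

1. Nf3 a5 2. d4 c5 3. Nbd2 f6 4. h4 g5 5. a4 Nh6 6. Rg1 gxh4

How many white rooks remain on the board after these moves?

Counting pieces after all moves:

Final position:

  a b c d e f g h
  ─────────────────
8│♜ ♞ ♝ ♛ ♚ ♝ · ♜│8
7│· ♟ · ♟ ♟ · · ♟│7
6│· · · · · ♟ · ♞│6
5│♟ · ♟ · · · · ·│5
4│♙ · · ♙ · · · ♟│4
3│· · · · · ♘ · ·│3
2│· ♙ ♙ ♘ ♙ ♙ ♙ ·│2
1│♖ · ♗ ♕ ♔ ♗ ♖ ·│1
  ─────────────────
  a b c d e f g h


2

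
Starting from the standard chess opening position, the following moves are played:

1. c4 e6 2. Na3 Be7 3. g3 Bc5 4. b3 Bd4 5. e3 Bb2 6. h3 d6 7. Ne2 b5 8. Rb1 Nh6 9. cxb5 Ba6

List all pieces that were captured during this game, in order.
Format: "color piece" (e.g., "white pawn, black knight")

Tracking captures:
  cxb5: captured black pawn

black pawn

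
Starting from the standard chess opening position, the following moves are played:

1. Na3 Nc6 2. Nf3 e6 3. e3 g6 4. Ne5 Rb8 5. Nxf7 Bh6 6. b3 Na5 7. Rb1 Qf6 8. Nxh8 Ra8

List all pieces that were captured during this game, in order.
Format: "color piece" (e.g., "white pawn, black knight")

Tracking captures:
  Nxf7: captured black pawn
  Nxh8: captured black rook

black pawn, black rook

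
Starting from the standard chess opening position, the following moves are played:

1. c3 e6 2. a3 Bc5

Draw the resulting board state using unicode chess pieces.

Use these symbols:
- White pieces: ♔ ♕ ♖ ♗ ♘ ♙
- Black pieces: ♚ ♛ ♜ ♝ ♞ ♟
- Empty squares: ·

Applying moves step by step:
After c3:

♜ ♞ ♝ ♛ ♚ ♝ ♞ ♜
♟ ♟ ♟ ♟ ♟ ♟ ♟ ♟
· · · · · · · ·
· · · · · · · ·
· · · · · · · ·
· · ♙ · · · · ·
♙ ♙ · ♙ ♙ ♙ ♙ ♙
♖ ♘ ♗ ♕ ♔ ♗ ♘ ♖


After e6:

♜ ♞ ♝ ♛ ♚ ♝ ♞ ♜
♟ ♟ ♟ ♟ · ♟ ♟ ♟
· · · · ♟ · · ·
· · · · · · · ·
· · · · · · · ·
· · ♙ · · · · ·
♙ ♙ · ♙ ♙ ♙ ♙ ♙
♖ ♘ ♗ ♕ ♔ ♗ ♘ ♖


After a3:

♜ ♞ ♝ ♛ ♚ ♝ ♞ ♜
♟ ♟ ♟ ♟ · ♟ ♟ ♟
· · · · ♟ · · ·
· · · · · · · ·
· · · · · · · ·
♙ · ♙ · · · · ·
· ♙ · ♙ ♙ ♙ ♙ ♙
♖ ♘ ♗ ♕ ♔ ♗ ♘ ♖


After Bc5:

♜ ♞ ♝ ♛ ♚ · ♞ ♜
♟ ♟ ♟ ♟ · ♟ ♟ ♟
· · · · ♟ · · ·
· · ♝ · · · · ·
· · · · · · · ·
♙ · ♙ · · · · ·
· ♙ · ♙ ♙ ♙ ♙ ♙
♖ ♘ ♗ ♕ ♔ ♗ ♘ ♖



  a b c d e f g h
  ─────────────────
8│♜ ♞ ♝ ♛ ♚ · ♞ ♜│8
7│♟ ♟ ♟ ♟ · ♟ ♟ ♟│7
6│· · · · ♟ · · ·│6
5│· · ♝ · · · · ·│5
4│· · · · · · · ·│4
3│♙ · ♙ · · · · ·│3
2│· ♙ · ♙ ♙ ♙ ♙ ♙│2
1│♖ ♘ ♗ ♕ ♔ ♗ ♘ ♖│1
  ─────────────────
  a b c d e f g h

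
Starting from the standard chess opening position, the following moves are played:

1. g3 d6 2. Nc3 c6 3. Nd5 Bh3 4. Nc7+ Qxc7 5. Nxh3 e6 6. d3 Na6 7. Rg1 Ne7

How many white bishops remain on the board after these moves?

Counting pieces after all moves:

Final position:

  a b c d e f g h
  ─────────────────
8│♜ · · · ♚ ♝ · ♜│8
7│♟ ♟ ♛ · ♞ ♟ ♟ ♟│7
6│♞ · ♟ ♟ ♟ · · ·│6
5│· · · · · · · ·│5
4│· · · · · · · ·│4
3│· · · ♙ · · ♙ ♘│3
2│♙ ♙ ♙ · ♙ ♙ · ♙│2
1│♖ · ♗ ♕ ♔ ♗ ♖ ·│1
  ─────────────────
  a b c d e f g h


2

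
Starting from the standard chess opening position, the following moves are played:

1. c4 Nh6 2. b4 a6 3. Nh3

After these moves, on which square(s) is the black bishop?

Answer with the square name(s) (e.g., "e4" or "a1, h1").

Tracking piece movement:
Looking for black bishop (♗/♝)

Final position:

  a b c d e f g h
  ─────────────────
8│♜ ♞ ♝ ♛ ♚ ♝ · ♜│8
7│· ♟ ♟ ♟ ♟ ♟ ♟ ♟│7
6│♟ · · · · · · ♞│6
5│· · · · · · · ·│5
4│· ♙ ♙ · · · · ·│4
3│· · · · · · · ♘│3
2│♙ · · ♙ ♙ ♙ ♙ ♙│2
1│♖ ♘ ♗ ♕ ♔ ♗ · ♖│1
  ─────────────────
  a b c d e f g h


c8, f8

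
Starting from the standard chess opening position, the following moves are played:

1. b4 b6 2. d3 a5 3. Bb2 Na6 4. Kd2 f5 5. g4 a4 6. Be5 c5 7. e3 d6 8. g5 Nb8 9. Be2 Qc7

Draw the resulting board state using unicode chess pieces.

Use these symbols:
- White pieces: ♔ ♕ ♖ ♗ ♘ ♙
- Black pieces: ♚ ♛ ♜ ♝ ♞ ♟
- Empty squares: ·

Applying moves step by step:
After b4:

♜ ♞ ♝ ♛ ♚ ♝ ♞ ♜
♟ ♟ ♟ ♟ ♟ ♟ ♟ ♟
· · · · · · · ·
· · · · · · · ·
· ♙ · · · · · ·
· · · · · · · ·
♙ · ♙ ♙ ♙ ♙ ♙ ♙
♖ ♘ ♗ ♕ ♔ ♗ ♘ ♖


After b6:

♜ ♞ ♝ ♛ ♚ ♝ ♞ ♜
♟ · ♟ ♟ ♟ ♟ ♟ ♟
· ♟ · · · · · ·
· · · · · · · ·
· ♙ · · · · · ·
· · · · · · · ·
♙ · ♙ ♙ ♙ ♙ ♙ ♙
♖ ♘ ♗ ♕ ♔ ♗ ♘ ♖


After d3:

♜ ♞ ♝ ♛ ♚ ♝ ♞ ♜
♟ · ♟ ♟ ♟ ♟ ♟ ♟
· ♟ · · · · · ·
· · · · · · · ·
· ♙ · · · · · ·
· · · ♙ · · · ·
♙ · ♙ · ♙ ♙ ♙ ♙
♖ ♘ ♗ ♕ ♔ ♗ ♘ ♖


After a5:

♜ ♞ ♝ ♛ ♚ ♝ ♞ ♜
· · ♟ ♟ ♟ ♟ ♟ ♟
· ♟ · · · · · ·
♟ · · · · · · ·
· ♙ · · · · · ·
· · · ♙ · · · ·
♙ · ♙ · ♙ ♙ ♙ ♙
♖ ♘ ♗ ♕ ♔ ♗ ♘ ♖


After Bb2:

♜ ♞ ♝ ♛ ♚ ♝ ♞ ♜
· · ♟ ♟ ♟ ♟ ♟ ♟
· ♟ · · · · · ·
♟ · · · · · · ·
· ♙ · · · · · ·
· · · ♙ · · · ·
♙ ♗ ♙ · ♙ ♙ ♙ ♙
♖ ♘ · ♕ ♔ ♗ ♘ ♖


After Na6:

♜ · ♝ ♛ ♚ ♝ ♞ ♜
· · ♟ ♟ ♟ ♟ ♟ ♟
♞ ♟ · · · · · ·
♟ · · · · · · ·
· ♙ · · · · · ·
· · · ♙ · · · ·
♙ ♗ ♙ · ♙ ♙ ♙ ♙
♖ ♘ · ♕ ♔ ♗ ♘ ♖


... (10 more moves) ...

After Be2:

♜ ♞ ♝ ♛ ♚ ♝ ♞ ♜
· · · · ♟ · ♟ ♟
· ♟ · ♟ · · · ·
· · ♟ · ♗ ♟ ♙ ·
♟ ♙ · · · · · ·
· · · ♙ ♙ · · ·
♙ · ♙ ♔ ♗ ♙ · ♙
♖ ♘ · ♕ · · ♘ ♖


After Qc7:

♜ ♞ ♝ · ♚ ♝ ♞ ♜
· · ♛ · ♟ · ♟ ♟
· ♟ · ♟ · · · ·
· · ♟ · ♗ ♟ ♙ ·
♟ ♙ · · · · · ·
· · · ♙ ♙ · · ·
♙ · ♙ ♔ ♗ ♙ · ♙
♖ ♘ · ♕ · · ♘ ♖



  a b c d e f g h
  ─────────────────
8│♜ ♞ ♝ · ♚ ♝ ♞ ♜│8
7│· · ♛ · ♟ · ♟ ♟│7
6│· ♟ · ♟ · · · ·│6
5│· · ♟ · ♗ ♟ ♙ ·│5
4│♟ ♙ · · · · · ·│4
3│· · · ♙ ♙ · · ·│3
2│♙ · ♙ ♔ ♗ ♙ · ♙│2
1│♖ ♘ · ♕ · · ♘ ♖│1
  ─────────────────
  a b c d e f g h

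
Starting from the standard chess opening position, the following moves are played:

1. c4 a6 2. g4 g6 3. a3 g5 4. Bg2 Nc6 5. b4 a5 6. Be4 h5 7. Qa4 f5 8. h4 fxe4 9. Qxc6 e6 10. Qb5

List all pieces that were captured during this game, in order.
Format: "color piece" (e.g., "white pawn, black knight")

Tracking captures:
  fxe4: captured white bishop
  Qxc6: captured black knight

white bishop, black knight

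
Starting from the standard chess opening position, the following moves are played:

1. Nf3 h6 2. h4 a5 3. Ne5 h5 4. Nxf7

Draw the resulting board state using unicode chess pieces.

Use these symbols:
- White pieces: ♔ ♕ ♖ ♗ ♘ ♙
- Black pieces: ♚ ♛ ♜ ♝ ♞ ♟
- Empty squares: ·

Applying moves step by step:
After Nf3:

♜ ♞ ♝ ♛ ♚ ♝ ♞ ♜
♟ ♟ ♟ ♟ ♟ ♟ ♟ ♟
· · · · · · · ·
· · · · · · · ·
· · · · · · · ·
· · · · · ♘ · ·
♙ ♙ ♙ ♙ ♙ ♙ ♙ ♙
♖ ♘ ♗ ♕ ♔ ♗ · ♖


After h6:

♜ ♞ ♝ ♛ ♚ ♝ ♞ ♜
♟ ♟ ♟ ♟ ♟ ♟ ♟ ·
· · · · · · · ♟
· · · · · · · ·
· · · · · · · ·
· · · · · ♘ · ·
♙ ♙ ♙ ♙ ♙ ♙ ♙ ♙
♖ ♘ ♗ ♕ ♔ ♗ · ♖


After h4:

♜ ♞ ♝ ♛ ♚ ♝ ♞ ♜
♟ ♟ ♟ ♟ ♟ ♟ ♟ ·
· · · · · · · ♟
· · · · · · · ·
· · · · · · · ♙
· · · · · ♘ · ·
♙ ♙ ♙ ♙ ♙ ♙ ♙ ·
♖ ♘ ♗ ♕ ♔ ♗ · ♖


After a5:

♜ ♞ ♝ ♛ ♚ ♝ ♞ ♜
· ♟ ♟ ♟ ♟ ♟ ♟ ·
· · · · · · · ♟
♟ · · · · · · ·
· · · · · · · ♙
· · · · · ♘ · ·
♙ ♙ ♙ ♙ ♙ ♙ ♙ ·
♖ ♘ ♗ ♕ ♔ ♗ · ♖


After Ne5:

♜ ♞ ♝ ♛ ♚ ♝ ♞ ♜
· ♟ ♟ ♟ ♟ ♟ ♟ ·
· · · · · · · ♟
♟ · · · ♘ · · ·
· · · · · · · ♙
· · · · · · · ·
♙ ♙ ♙ ♙ ♙ ♙ ♙ ·
♖ ♘ ♗ ♕ ♔ ♗ · ♖


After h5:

♜ ♞ ♝ ♛ ♚ ♝ ♞ ♜
· ♟ ♟ ♟ ♟ ♟ ♟ ·
· · · · · · · ·
♟ · · · ♘ · · ♟
· · · · · · · ♙
· · · · · · · ·
♙ ♙ ♙ ♙ ♙ ♙ ♙ ·
♖ ♘ ♗ ♕ ♔ ♗ · ♖


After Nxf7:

♜ ♞ ♝ ♛ ♚ ♝ ♞ ♜
· ♟ ♟ ♟ ♟ ♘ ♟ ·
· · · · · · · ·
♟ · · · · · · ♟
· · · · · · · ♙
· · · · · · · ·
♙ ♙ ♙ ♙ ♙ ♙ ♙ ·
♖ ♘ ♗ ♕ ♔ ♗ · ♖



  a b c d e f g h
  ─────────────────
8│♜ ♞ ♝ ♛ ♚ ♝ ♞ ♜│8
7│· ♟ ♟ ♟ ♟ ♘ ♟ ·│7
6│· · · · · · · ·│6
5│♟ · · · · · · ♟│5
4│· · · · · · · ♙│4
3│· · · · · · · ·│3
2│♙ ♙ ♙ ♙ ♙ ♙ ♙ ·│2
1│♖ ♘ ♗ ♕ ♔ ♗ · ♖│1
  ─────────────────
  a b c d e f g h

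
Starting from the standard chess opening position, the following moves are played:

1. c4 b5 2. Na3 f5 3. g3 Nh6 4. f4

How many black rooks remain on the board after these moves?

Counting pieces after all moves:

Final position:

  a b c d e f g h
  ─────────────────
8│♜ ♞ ♝ ♛ ♚ ♝ · ♜│8
7│♟ · ♟ ♟ ♟ · ♟ ♟│7
6│· · · · · · · ♞│6
5│· ♟ · · · ♟ · ·│5
4│· · ♙ · · ♙ · ·│4
3│♘ · · · · · ♙ ·│3
2│♙ ♙ · ♙ ♙ · · ♙│2
1│♖ · ♗ ♕ ♔ ♗ ♘ ♖│1
  ─────────────────
  a b c d e f g h


2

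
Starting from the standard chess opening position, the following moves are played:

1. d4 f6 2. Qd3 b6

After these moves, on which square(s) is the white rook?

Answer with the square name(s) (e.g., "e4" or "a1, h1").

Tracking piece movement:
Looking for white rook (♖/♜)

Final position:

  a b c d e f g h
  ─────────────────
8│♜ ♞ ♝ ♛ ♚ ♝ ♞ ♜│8
7│♟ · ♟ ♟ ♟ · ♟ ♟│7
6│· ♟ · · · ♟ · ·│6
5│· · · · · · · ·│5
4│· · · ♙ · · · ·│4
3│· · · ♕ · · · ·│3
2│♙ ♙ ♙ · ♙ ♙ ♙ ♙│2
1│♖ ♘ ♗ · ♔ ♗ ♘ ♖│1
  ─────────────────
  a b c d e f g h


a1, h1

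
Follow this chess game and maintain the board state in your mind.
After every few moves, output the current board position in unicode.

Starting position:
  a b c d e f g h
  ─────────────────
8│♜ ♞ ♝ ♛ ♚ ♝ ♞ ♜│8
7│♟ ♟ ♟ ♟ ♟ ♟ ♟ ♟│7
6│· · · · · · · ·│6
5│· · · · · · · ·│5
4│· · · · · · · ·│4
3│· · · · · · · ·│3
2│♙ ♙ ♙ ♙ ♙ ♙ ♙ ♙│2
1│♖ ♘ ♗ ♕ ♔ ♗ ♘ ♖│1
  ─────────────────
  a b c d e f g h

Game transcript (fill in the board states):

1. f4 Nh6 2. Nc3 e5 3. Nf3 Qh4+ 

  a b c d e f g h
  ─────────────────
8│♜ ♞ ♝ · ♚ ♝ · ♜│8
7│♟ ♟ ♟ ♟ · ♟ ♟ ♟│7
6│· · · · · · · ♞│6
5│· · · · ♟ · · ·│5
4│· · · · · ♙ · ♛│4
3│· · ♘ · · ♘ · ·│3
2│♙ ♙ ♙ ♙ ♙ · ♙ ♙│2
1│♖ · ♗ ♕ ♔ ♗ · ♖│1
  ─────────────────
  a b c d e f g h

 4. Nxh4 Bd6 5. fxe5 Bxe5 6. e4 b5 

  a b c d e f g h
  ─────────────────
8│♜ ♞ ♝ · ♚ · · ♜│8
7│♟ · ♟ ♟ · ♟ ♟ ♟│7
6│· · · · · · · ♞│6
5│· ♟ · · ♝ · · ·│5
4│· · · · ♙ · · ♘│4
3│· · ♘ · · · · ·│3
2│♙ ♙ ♙ ♙ · · ♙ ♙│2
1│♖ · ♗ ♕ ♔ ♗ · ♖│1
  ─────────────────
  a b c d e f g h

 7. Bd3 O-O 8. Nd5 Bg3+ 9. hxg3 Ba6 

  a b c d e f g h
  ─────────────────
8│♜ ♞ · · · ♜ ♚ ·│8
7│♟ · ♟ ♟ · ♟ ♟ ♟│7
6│♝ · · · · · · ♞│6
5│· ♟ · ♘ · · · ·│5
4│· · · · ♙ · · ♘│4
3│· · · ♗ · · ♙ ·│3
2│♙ ♙ ♙ ♙ · · ♙ ·│2
1│♖ · ♗ ♕ ♔ · · ♖│1
  ─────────────────
  a b c d e f g h

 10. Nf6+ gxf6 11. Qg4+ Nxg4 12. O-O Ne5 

  a b c d e f g h
  ─────────────────
8│♜ ♞ · · · ♜ ♚ ·│8
7│♟ · ♟ ♟ · ♟ · ♟│7
6│♝ · · · · ♟ · ·│6
5│· ♟ · · ♞ · · ·│5
4│· · · · ♙ · · ♘│4
3│· · · ♗ · · ♙ ·│3
2│♙ ♙ ♙ ♙ · · ♙ ·│2
1│♖ · ♗ · · ♖ ♔ ·│1
  ─────────────────
  a b c d e f g h

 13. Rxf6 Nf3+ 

  a b c d e f g h
  ─────────────────
8│♜ ♞ · · · ♜ ♚ ·│8
7│♟ · ♟ ♟ · ♟ · ♟│7
6│♝ · · · · ♖ · ·│6
5│· ♟ · · · · · ·│5
4│· · · · ♙ · · ♘│4
3│· · · ♗ · ♞ ♙ ·│3
2│♙ ♙ ♙ ♙ · · ♙ ·│2
1│♖ · ♗ · · · ♔ ·│1
  ─────────────────
  a b c d e f g h


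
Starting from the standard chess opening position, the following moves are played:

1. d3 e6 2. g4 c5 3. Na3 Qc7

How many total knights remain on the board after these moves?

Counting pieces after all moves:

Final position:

  a b c d e f g h
  ─────────────────
8│♜ ♞ ♝ · ♚ ♝ ♞ ♜│8
7│♟ ♟ ♛ ♟ · ♟ ♟ ♟│7
6│· · · · ♟ · · ·│6
5│· · ♟ · · · · ·│5
4│· · · · · · ♙ ·│4
3│♘ · · ♙ · · · ·│3
2│♙ ♙ ♙ · ♙ ♙ · ♙│2
1│♖ · ♗ ♕ ♔ ♗ ♘ ♖│1
  ─────────────────
  a b c d e f g h


4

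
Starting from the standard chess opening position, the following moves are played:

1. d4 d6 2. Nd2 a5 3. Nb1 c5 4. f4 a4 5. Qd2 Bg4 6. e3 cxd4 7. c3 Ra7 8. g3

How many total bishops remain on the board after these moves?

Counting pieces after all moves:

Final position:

  a b c d e f g h
  ─────────────────
8│· ♞ · ♛ ♚ ♝ ♞ ♜│8
7│♜ ♟ · · ♟ ♟ ♟ ♟│7
6│· · · ♟ · · · ·│6
5│· · · · · · · ·│5
4│♟ · · ♟ · ♙ ♝ ·│4
3│· · ♙ · ♙ · ♙ ·│3
2│♙ ♙ · ♕ · · · ♙│2
1│♖ ♘ ♗ · ♔ ♗ ♘ ♖│1
  ─────────────────
  a b c d e f g h


4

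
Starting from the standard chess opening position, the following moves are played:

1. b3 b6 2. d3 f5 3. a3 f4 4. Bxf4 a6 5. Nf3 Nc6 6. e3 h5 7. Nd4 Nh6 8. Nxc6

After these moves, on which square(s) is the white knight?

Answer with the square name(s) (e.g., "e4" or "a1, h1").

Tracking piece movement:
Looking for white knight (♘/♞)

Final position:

  a b c d e f g h
  ─────────────────
8│♜ · ♝ ♛ ♚ ♝ · ♜│8
7│· · ♟ ♟ ♟ · ♟ ·│7
6│♟ ♟ ♘ · · · · ♞│6
5│· · · · · · · ♟│5
4│· · · · · ♗ · ·│4
3│♙ ♙ · ♙ ♙ · · ·│3
2│· · ♙ · · ♙ ♙ ♙│2
1│♖ ♘ · ♕ ♔ ♗ · ♖│1
  ─────────────────
  a b c d e f g h


b1, c6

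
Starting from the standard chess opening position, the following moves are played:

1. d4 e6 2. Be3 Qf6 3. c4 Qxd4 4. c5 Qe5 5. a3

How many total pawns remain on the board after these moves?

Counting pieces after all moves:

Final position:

  a b c d e f g h
  ─────────────────
8│♜ ♞ ♝ · ♚ ♝ ♞ ♜│8
7│♟ ♟ ♟ ♟ · ♟ ♟ ♟│7
6│· · · · ♟ · · ·│6
5│· · ♙ · ♛ · · ·│5
4│· · · · · · · ·│4
3│♙ · · · ♗ · · ·│3
2│· ♙ · · ♙ ♙ ♙ ♙│2
1│♖ ♘ · ♕ ♔ ♗ ♘ ♖│1
  ─────────────────
  a b c d e f g h


15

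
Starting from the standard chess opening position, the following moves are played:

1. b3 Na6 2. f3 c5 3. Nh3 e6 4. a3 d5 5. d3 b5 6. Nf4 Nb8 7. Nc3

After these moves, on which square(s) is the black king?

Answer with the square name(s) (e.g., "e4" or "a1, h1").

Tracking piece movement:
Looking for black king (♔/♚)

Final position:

  a b c d e f g h
  ─────────────────
8│♜ ♞ ♝ ♛ ♚ ♝ ♞ ♜│8
7│♟ · · · · ♟ ♟ ♟│7
6│· · · · ♟ · · ·│6
5│· ♟ ♟ ♟ · · · ·│5
4│· · · · · ♘ · ·│4
3│♙ ♙ ♘ ♙ · ♙ · ·│3
2│· · ♙ · ♙ · ♙ ♙│2
1│♖ · ♗ ♕ ♔ ♗ · ♖│1
  ─────────────────
  a b c d e f g h


e8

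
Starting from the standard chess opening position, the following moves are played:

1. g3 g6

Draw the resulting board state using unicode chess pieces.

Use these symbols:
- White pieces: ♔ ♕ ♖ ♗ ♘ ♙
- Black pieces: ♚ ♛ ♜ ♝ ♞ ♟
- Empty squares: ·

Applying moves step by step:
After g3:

♜ ♞ ♝ ♛ ♚ ♝ ♞ ♜
♟ ♟ ♟ ♟ ♟ ♟ ♟ ♟
· · · · · · · ·
· · · · · · · ·
· · · · · · · ·
· · · · · · ♙ ·
♙ ♙ ♙ ♙ ♙ ♙ · ♙
♖ ♘ ♗ ♕ ♔ ♗ ♘ ♖


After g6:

♜ ♞ ♝ ♛ ♚ ♝ ♞ ♜
♟ ♟ ♟ ♟ ♟ ♟ · ♟
· · · · · · ♟ ·
· · · · · · · ·
· · · · · · · ·
· · · · · · ♙ ·
♙ ♙ ♙ ♙ ♙ ♙ · ♙
♖ ♘ ♗ ♕ ♔ ♗ ♘ ♖



  a b c d e f g h
  ─────────────────
8│♜ ♞ ♝ ♛ ♚ ♝ ♞ ♜│8
7│♟ ♟ ♟ ♟ ♟ ♟ · ♟│7
6│· · · · · · ♟ ·│6
5│· · · · · · · ·│5
4│· · · · · · · ·│4
3│· · · · · · ♙ ·│3
2│♙ ♙ ♙ ♙ ♙ ♙ · ♙│2
1│♖ ♘ ♗ ♕ ♔ ♗ ♘ ♖│1
  ─────────────────
  a b c d e f g h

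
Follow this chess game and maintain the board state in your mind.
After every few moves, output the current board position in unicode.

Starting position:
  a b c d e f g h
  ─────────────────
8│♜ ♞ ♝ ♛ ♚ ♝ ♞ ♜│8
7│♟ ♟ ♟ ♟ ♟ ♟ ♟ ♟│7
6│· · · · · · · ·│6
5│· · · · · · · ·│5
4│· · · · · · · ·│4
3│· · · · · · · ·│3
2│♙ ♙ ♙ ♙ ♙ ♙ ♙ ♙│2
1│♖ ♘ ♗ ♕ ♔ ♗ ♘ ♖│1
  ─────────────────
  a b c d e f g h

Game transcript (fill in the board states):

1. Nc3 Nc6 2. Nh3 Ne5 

  a b c d e f g h
  ─────────────────
8│♜ · ♝ ♛ ♚ ♝ ♞ ♜│8
7│♟ ♟ ♟ ♟ ♟ ♟ ♟ ♟│7
6│· · · · · · · ·│6
5│· · · · ♞ · · ·│5
4│· · · · · · · ·│4
3│· · ♘ · · · · ♘│3
2│♙ ♙ ♙ ♙ ♙ ♙ ♙ ♙│2
1│♖ · ♗ ♕ ♔ ♗ · ♖│1
  ─────────────────
  a b c d e f g h

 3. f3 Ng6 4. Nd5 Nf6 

  a b c d e f g h
  ─────────────────
8│♜ · ♝ ♛ ♚ ♝ · ♜│8
7│♟ ♟ ♟ ♟ ♟ ♟ ♟ ♟│7
6│· · · · · ♞ ♞ ·│6
5│· · · ♘ · · · ·│5
4│· · · · · · · ·│4
3│· · · · · ♙ · ♘│3
2│♙ ♙ ♙ ♙ ♙ · ♙ ♙│2
1│♖ · ♗ ♕ ♔ ♗ · ♖│1
  ─────────────────
  a b c d e f g h

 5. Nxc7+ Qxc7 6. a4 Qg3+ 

  a b c d e f g h
  ─────────────────
8│♜ · ♝ · ♚ ♝ · ♜│8
7│♟ ♟ · ♟ ♟ ♟ ♟ ♟│7
6│· · · · · ♞ ♞ ·│6
5│· · · · · · · ·│5
4│♙ · · · · · · ·│4
3│· · · · · ♙ ♛ ♘│3
2│· ♙ ♙ ♙ ♙ · ♙ ♙│2
1│♖ · ♗ ♕ ♔ ♗ · ♖│1
  ─────────────────
  a b c d e f g h

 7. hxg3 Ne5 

  a b c d e f g h
  ─────────────────
8│♜ · ♝ · ♚ ♝ · ♜│8
7│♟ ♟ · ♟ ♟ ♟ ♟ ♟│7
6│· · · · · ♞ · ·│6
5│· · · · ♞ · · ·│5
4│♙ · · · · · · ·│4
3│· · · · · ♙ ♙ ♘│3
2│· ♙ ♙ ♙ ♙ · ♙ ·│2
1│♖ · ♗ ♕ ♔ ♗ · ♖│1
  ─────────────────
  a b c d e f g h


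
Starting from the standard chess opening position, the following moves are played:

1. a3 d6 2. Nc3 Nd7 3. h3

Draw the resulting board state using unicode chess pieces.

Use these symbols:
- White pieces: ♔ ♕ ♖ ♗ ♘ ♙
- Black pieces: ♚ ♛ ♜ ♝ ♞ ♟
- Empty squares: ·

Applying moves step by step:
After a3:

♜ ♞ ♝ ♛ ♚ ♝ ♞ ♜
♟ ♟ ♟ ♟ ♟ ♟ ♟ ♟
· · · · · · · ·
· · · · · · · ·
· · · · · · · ·
♙ · · · · · · ·
· ♙ ♙ ♙ ♙ ♙ ♙ ♙
♖ ♘ ♗ ♕ ♔ ♗ ♘ ♖


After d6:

♜ ♞ ♝ ♛ ♚ ♝ ♞ ♜
♟ ♟ ♟ · ♟ ♟ ♟ ♟
· · · ♟ · · · ·
· · · · · · · ·
· · · · · · · ·
♙ · · · · · · ·
· ♙ ♙ ♙ ♙ ♙ ♙ ♙
♖ ♘ ♗ ♕ ♔ ♗ ♘ ♖


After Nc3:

♜ ♞ ♝ ♛ ♚ ♝ ♞ ♜
♟ ♟ ♟ · ♟ ♟ ♟ ♟
· · · ♟ · · · ·
· · · · · · · ·
· · · · · · · ·
♙ · ♘ · · · · ·
· ♙ ♙ ♙ ♙ ♙ ♙ ♙
♖ · ♗ ♕ ♔ ♗ ♘ ♖


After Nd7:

♜ · ♝ ♛ ♚ ♝ ♞ ♜
♟ ♟ ♟ ♞ ♟ ♟ ♟ ♟
· · · ♟ · · · ·
· · · · · · · ·
· · · · · · · ·
♙ · ♘ · · · · ·
· ♙ ♙ ♙ ♙ ♙ ♙ ♙
♖ · ♗ ♕ ♔ ♗ ♘ ♖


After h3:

♜ · ♝ ♛ ♚ ♝ ♞ ♜
♟ ♟ ♟ ♞ ♟ ♟ ♟ ♟
· · · ♟ · · · ·
· · · · · · · ·
· · · · · · · ·
♙ · ♘ · · · · ♙
· ♙ ♙ ♙ ♙ ♙ ♙ ·
♖ · ♗ ♕ ♔ ♗ ♘ ♖



  a b c d e f g h
  ─────────────────
8│♜ · ♝ ♛ ♚ ♝ ♞ ♜│8
7│♟ ♟ ♟ ♞ ♟ ♟ ♟ ♟│7
6│· · · ♟ · · · ·│6
5│· · · · · · · ·│5
4│· · · · · · · ·│4
3│♙ · ♘ · · · · ♙│3
2│· ♙ ♙ ♙ ♙ ♙ ♙ ·│2
1│♖ · ♗ ♕ ♔ ♗ ♘ ♖│1
  ─────────────────
  a b c d e f g h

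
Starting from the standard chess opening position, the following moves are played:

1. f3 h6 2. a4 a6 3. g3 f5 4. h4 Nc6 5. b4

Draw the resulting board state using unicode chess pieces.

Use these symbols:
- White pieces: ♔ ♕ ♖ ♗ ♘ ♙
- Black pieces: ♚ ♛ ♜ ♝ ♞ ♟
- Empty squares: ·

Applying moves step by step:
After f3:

♜ ♞ ♝ ♛ ♚ ♝ ♞ ♜
♟ ♟ ♟ ♟ ♟ ♟ ♟ ♟
· · · · · · · ·
· · · · · · · ·
· · · · · · · ·
· · · · · ♙ · ·
♙ ♙ ♙ ♙ ♙ · ♙ ♙
♖ ♘ ♗ ♕ ♔ ♗ ♘ ♖


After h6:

♜ ♞ ♝ ♛ ♚ ♝ ♞ ♜
♟ ♟ ♟ ♟ ♟ ♟ ♟ ·
· · · · · · · ♟
· · · · · · · ·
· · · · · · · ·
· · · · · ♙ · ·
♙ ♙ ♙ ♙ ♙ · ♙ ♙
♖ ♘ ♗ ♕ ♔ ♗ ♘ ♖


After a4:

♜ ♞ ♝ ♛ ♚ ♝ ♞ ♜
♟ ♟ ♟ ♟ ♟ ♟ ♟ ·
· · · · · · · ♟
· · · · · · · ·
♙ · · · · · · ·
· · · · · ♙ · ·
· ♙ ♙ ♙ ♙ · ♙ ♙
♖ ♘ ♗ ♕ ♔ ♗ ♘ ♖


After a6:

♜ ♞ ♝ ♛ ♚ ♝ ♞ ♜
· ♟ ♟ ♟ ♟ ♟ ♟ ·
♟ · · · · · · ♟
· · · · · · · ·
♙ · · · · · · ·
· · · · · ♙ · ·
· ♙ ♙ ♙ ♙ · ♙ ♙
♖ ♘ ♗ ♕ ♔ ♗ ♘ ♖


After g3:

♜ ♞ ♝ ♛ ♚ ♝ ♞ ♜
· ♟ ♟ ♟ ♟ ♟ ♟ ·
♟ · · · · · · ♟
· · · · · · · ·
♙ · · · · · · ·
· · · · · ♙ ♙ ·
· ♙ ♙ ♙ ♙ · · ♙
♖ ♘ ♗ ♕ ♔ ♗ ♘ ♖


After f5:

♜ ♞ ♝ ♛ ♚ ♝ ♞ ♜
· ♟ ♟ ♟ ♟ · ♟ ·
♟ · · · · · · ♟
· · · · · ♟ · ·
♙ · · · · · · ·
· · · · · ♙ ♙ ·
· ♙ ♙ ♙ ♙ · · ♙
♖ ♘ ♗ ♕ ♔ ♗ ♘ ♖


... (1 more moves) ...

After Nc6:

♜ · ♝ ♛ ♚ ♝ ♞ ♜
· ♟ ♟ ♟ ♟ · ♟ ·
♟ · ♞ · · · · ♟
· · · · · ♟ · ·
♙ · · · · · · ♙
· · · · · ♙ ♙ ·
· ♙ ♙ ♙ ♙ · · ·
♖ ♘ ♗ ♕ ♔ ♗ ♘ ♖


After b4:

♜ · ♝ ♛ ♚ ♝ ♞ ♜
· ♟ ♟ ♟ ♟ · ♟ ·
♟ · ♞ · · · · ♟
· · · · · ♟ · ·
♙ ♙ · · · · · ♙
· · · · · ♙ ♙ ·
· · ♙ ♙ ♙ · · ·
♖ ♘ ♗ ♕ ♔ ♗ ♘ ♖



  a b c d e f g h
  ─────────────────
8│♜ · ♝ ♛ ♚ ♝ ♞ ♜│8
7│· ♟ ♟ ♟ ♟ · ♟ ·│7
6│♟ · ♞ · · · · ♟│6
5│· · · · · ♟ · ·│5
4│♙ ♙ · · · · · ♙│4
3│· · · · · ♙ ♙ ·│3
2│· · ♙ ♙ ♙ · · ·│2
1│♖ ♘ ♗ ♕ ♔ ♗ ♘ ♖│1
  ─────────────────
  a b c d e f g h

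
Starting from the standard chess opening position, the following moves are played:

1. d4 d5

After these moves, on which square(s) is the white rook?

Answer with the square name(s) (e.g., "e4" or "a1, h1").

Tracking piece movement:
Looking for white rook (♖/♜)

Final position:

  a b c d e f g h
  ─────────────────
8│♜ ♞ ♝ ♛ ♚ ♝ ♞ ♜│8
7│♟ ♟ ♟ · ♟ ♟ ♟ ♟│7
6│· · · · · · · ·│6
5│· · · ♟ · · · ·│5
4│· · · ♙ · · · ·│4
3│· · · · · · · ·│3
2│♙ ♙ ♙ · ♙ ♙ ♙ ♙│2
1│♖ ♘ ♗ ♕ ♔ ♗ ♘ ♖│1
  ─────────────────
  a b c d e f g h


a1, h1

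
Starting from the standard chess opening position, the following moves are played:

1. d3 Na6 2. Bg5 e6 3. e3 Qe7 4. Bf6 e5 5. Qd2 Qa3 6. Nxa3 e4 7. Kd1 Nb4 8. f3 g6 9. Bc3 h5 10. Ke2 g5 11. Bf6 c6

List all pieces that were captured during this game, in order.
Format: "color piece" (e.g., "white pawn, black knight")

Tracking captures:
  Nxa3: captured black queen

black queen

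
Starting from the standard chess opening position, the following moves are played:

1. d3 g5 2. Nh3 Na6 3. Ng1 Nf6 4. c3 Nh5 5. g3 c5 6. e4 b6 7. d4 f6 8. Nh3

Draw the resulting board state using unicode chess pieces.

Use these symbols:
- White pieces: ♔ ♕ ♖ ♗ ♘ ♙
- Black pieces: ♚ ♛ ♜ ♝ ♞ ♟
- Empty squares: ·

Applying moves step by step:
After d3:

♜ ♞ ♝ ♛ ♚ ♝ ♞ ♜
♟ ♟ ♟ ♟ ♟ ♟ ♟ ♟
· · · · · · · ·
· · · · · · · ·
· · · · · · · ·
· · · ♙ · · · ·
♙ ♙ ♙ · ♙ ♙ ♙ ♙
♖ ♘ ♗ ♕ ♔ ♗ ♘ ♖


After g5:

♜ ♞ ♝ ♛ ♚ ♝ ♞ ♜
♟ ♟ ♟ ♟ ♟ ♟ · ♟
· · · · · · · ·
· · · · · · ♟ ·
· · · · · · · ·
· · · ♙ · · · ·
♙ ♙ ♙ · ♙ ♙ ♙ ♙
♖ ♘ ♗ ♕ ♔ ♗ ♘ ♖


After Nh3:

♜ ♞ ♝ ♛ ♚ ♝ ♞ ♜
♟ ♟ ♟ ♟ ♟ ♟ · ♟
· · · · · · · ·
· · · · · · ♟ ·
· · · · · · · ·
· · · ♙ · · · ♘
♙ ♙ ♙ · ♙ ♙ ♙ ♙
♖ ♘ ♗ ♕ ♔ ♗ · ♖


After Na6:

♜ · ♝ ♛ ♚ ♝ ♞ ♜
♟ ♟ ♟ ♟ ♟ ♟ · ♟
♞ · · · · · · ·
· · · · · · ♟ ·
· · · · · · · ·
· · · ♙ · · · ♘
♙ ♙ ♙ · ♙ ♙ ♙ ♙
♖ ♘ ♗ ♕ ♔ ♗ · ♖


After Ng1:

♜ · ♝ ♛ ♚ ♝ ♞ ♜
♟ ♟ ♟ ♟ ♟ ♟ · ♟
♞ · · · · · · ·
· · · · · · ♟ ·
· · · · · · · ·
· · · ♙ · · · ·
♙ ♙ ♙ · ♙ ♙ ♙ ♙
♖ ♘ ♗ ♕ ♔ ♗ ♘ ♖


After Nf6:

♜ · ♝ ♛ ♚ ♝ · ♜
♟ ♟ ♟ ♟ ♟ ♟ · ♟
♞ · · · · ♞ · ·
· · · · · · ♟ ·
· · · · · · · ·
· · · ♙ · · · ·
♙ ♙ ♙ · ♙ ♙ ♙ ♙
♖ ♘ ♗ ♕ ♔ ♗ ♘ ♖


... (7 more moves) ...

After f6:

♜ · ♝ ♛ ♚ ♝ · ♜
♟ · · ♟ ♟ · · ♟
♞ ♟ · · · ♟ · ·
· · ♟ · · · ♟ ♞
· · · ♙ ♙ · · ·
· · ♙ · · · ♙ ·
♙ ♙ · · · ♙ · ♙
♖ ♘ ♗ ♕ ♔ ♗ ♘ ♖


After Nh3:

♜ · ♝ ♛ ♚ ♝ · ♜
♟ · · ♟ ♟ · · ♟
♞ ♟ · · · ♟ · ·
· · ♟ · · · ♟ ♞
· · · ♙ ♙ · · ·
· · ♙ · · · ♙ ♘
♙ ♙ · · · ♙ · ♙
♖ ♘ ♗ ♕ ♔ ♗ · ♖



  a b c d e f g h
  ─────────────────
8│♜ · ♝ ♛ ♚ ♝ · ♜│8
7│♟ · · ♟ ♟ · · ♟│7
6│♞ ♟ · · · ♟ · ·│6
5│· · ♟ · · · ♟ ♞│5
4│· · · ♙ ♙ · · ·│4
3│· · ♙ · · · ♙ ♘│3
2│♙ ♙ · · · ♙ · ♙│2
1│♖ ♘ ♗ ♕ ♔ ♗ · ♖│1
  ─────────────────
  a b c d e f g h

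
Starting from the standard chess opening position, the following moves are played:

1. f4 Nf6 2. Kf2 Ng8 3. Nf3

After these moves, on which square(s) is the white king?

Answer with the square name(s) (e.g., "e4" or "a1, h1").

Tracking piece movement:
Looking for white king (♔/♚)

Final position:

  a b c d e f g h
  ─────────────────
8│♜ ♞ ♝ ♛ ♚ ♝ ♞ ♜│8
7│♟ ♟ ♟ ♟ ♟ ♟ ♟ ♟│7
6│· · · · · · · ·│6
5│· · · · · · · ·│5
4│· · · · · ♙ · ·│4
3│· · · · · ♘ · ·│3
2│♙ ♙ ♙ ♙ ♙ ♔ ♙ ♙│2
1│♖ ♘ ♗ ♕ · ♗ · ♖│1
  ─────────────────
  a b c d e f g h


f2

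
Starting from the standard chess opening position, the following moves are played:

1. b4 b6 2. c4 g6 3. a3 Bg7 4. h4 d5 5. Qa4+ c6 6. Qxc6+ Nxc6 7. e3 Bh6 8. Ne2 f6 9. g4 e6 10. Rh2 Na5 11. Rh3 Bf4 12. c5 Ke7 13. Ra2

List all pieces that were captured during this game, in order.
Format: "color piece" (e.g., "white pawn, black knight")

Tracking captures:
  Qxc6+: captured black pawn
  Nxc6: captured white queen

black pawn, white queen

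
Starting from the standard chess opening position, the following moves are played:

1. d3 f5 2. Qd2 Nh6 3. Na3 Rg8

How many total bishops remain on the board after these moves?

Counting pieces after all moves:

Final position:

  a b c d e f g h
  ─────────────────
8│♜ ♞ ♝ ♛ ♚ ♝ ♜ ·│8
7│♟ ♟ ♟ ♟ ♟ · ♟ ♟│7
6│· · · · · · · ♞│6
5│· · · · · ♟ · ·│5
4│· · · · · · · ·│4
3│♘ · · ♙ · · · ·│3
2│♙ ♙ ♙ ♕ ♙ ♙ ♙ ♙│2
1│♖ · ♗ · ♔ ♗ ♘ ♖│1
  ─────────────────
  a b c d e f g h


4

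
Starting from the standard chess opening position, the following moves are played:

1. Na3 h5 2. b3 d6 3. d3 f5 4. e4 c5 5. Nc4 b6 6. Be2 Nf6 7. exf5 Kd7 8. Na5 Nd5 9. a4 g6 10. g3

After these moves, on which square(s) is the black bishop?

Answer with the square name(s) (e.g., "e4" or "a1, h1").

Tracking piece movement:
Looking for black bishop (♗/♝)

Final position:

  a b c d e f g h
  ─────────────────
8│♜ ♞ ♝ ♛ · ♝ · ♜│8
7│♟ · · ♚ ♟ · · ·│7
6│· ♟ · ♟ · · ♟ ·│6
5│♘ · ♟ ♞ · ♙ · ♟│5
4│♙ · · · · · · ·│4
3│· ♙ · ♙ · · ♙ ·│3
2│· · ♙ · ♗ ♙ · ♙│2
1│♖ · ♗ ♕ ♔ · ♘ ♖│1
  ─────────────────
  a b c d e f g h


c8, f8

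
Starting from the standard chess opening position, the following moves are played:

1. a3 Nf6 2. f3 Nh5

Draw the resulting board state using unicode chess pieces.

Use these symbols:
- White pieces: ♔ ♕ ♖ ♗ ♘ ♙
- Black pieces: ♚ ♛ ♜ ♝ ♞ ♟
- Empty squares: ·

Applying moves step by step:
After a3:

♜ ♞ ♝ ♛ ♚ ♝ ♞ ♜
♟ ♟ ♟ ♟ ♟ ♟ ♟ ♟
· · · · · · · ·
· · · · · · · ·
· · · · · · · ·
♙ · · · · · · ·
· ♙ ♙ ♙ ♙ ♙ ♙ ♙
♖ ♘ ♗ ♕ ♔ ♗ ♘ ♖


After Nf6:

♜ ♞ ♝ ♛ ♚ ♝ · ♜
♟ ♟ ♟ ♟ ♟ ♟ ♟ ♟
· · · · · ♞ · ·
· · · · · · · ·
· · · · · · · ·
♙ · · · · · · ·
· ♙ ♙ ♙ ♙ ♙ ♙ ♙
♖ ♘ ♗ ♕ ♔ ♗ ♘ ♖


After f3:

♜ ♞ ♝ ♛ ♚ ♝ · ♜
♟ ♟ ♟ ♟ ♟ ♟ ♟ ♟
· · · · · ♞ · ·
· · · · · · · ·
· · · · · · · ·
♙ · · · · ♙ · ·
· ♙ ♙ ♙ ♙ · ♙ ♙
♖ ♘ ♗ ♕ ♔ ♗ ♘ ♖


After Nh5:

♜ ♞ ♝ ♛ ♚ ♝ · ♜
♟ ♟ ♟ ♟ ♟ ♟ ♟ ♟
· · · · · · · ·
· · · · · · · ♞
· · · · · · · ·
♙ · · · · ♙ · ·
· ♙ ♙ ♙ ♙ · ♙ ♙
♖ ♘ ♗ ♕ ♔ ♗ ♘ ♖



  a b c d e f g h
  ─────────────────
8│♜ ♞ ♝ ♛ ♚ ♝ · ♜│8
7│♟ ♟ ♟ ♟ ♟ ♟ ♟ ♟│7
6│· · · · · · · ·│6
5│· · · · · · · ♞│5
4│· · · · · · · ·│4
3│♙ · · · · ♙ · ·│3
2│· ♙ ♙ ♙ ♙ · ♙ ♙│2
1│♖ ♘ ♗ ♕ ♔ ♗ ♘ ♖│1
  ─────────────────
  a b c d e f g h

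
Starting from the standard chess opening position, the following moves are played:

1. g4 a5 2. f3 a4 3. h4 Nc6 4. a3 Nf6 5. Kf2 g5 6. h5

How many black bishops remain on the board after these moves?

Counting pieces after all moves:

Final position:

  a b c d e f g h
  ─────────────────
8│♜ · ♝ ♛ ♚ ♝ · ♜│8
7│· ♟ ♟ ♟ ♟ ♟ · ♟│7
6│· · ♞ · · ♞ · ·│6
5│· · · · · · ♟ ♙│5
4│♟ · · · · · ♙ ·│4
3│♙ · · · · ♙ · ·│3
2│· ♙ ♙ ♙ ♙ ♔ · ·│2
1│♖ ♘ ♗ ♕ · ♗ ♘ ♖│1
  ─────────────────
  a b c d e f g h


2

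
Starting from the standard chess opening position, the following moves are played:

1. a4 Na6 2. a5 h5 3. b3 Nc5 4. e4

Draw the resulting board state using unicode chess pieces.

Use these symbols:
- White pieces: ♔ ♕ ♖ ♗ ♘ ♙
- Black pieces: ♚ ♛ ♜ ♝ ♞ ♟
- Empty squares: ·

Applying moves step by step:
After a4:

♜ ♞ ♝ ♛ ♚ ♝ ♞ ♜
♟ ♟ ♟ ♟ ♟ ♟ ♟ ♟
· · · · · · · ·
· · · · · · · ·
♙ · · · · · · ·
· · · · · · · ·
· ♙ ♙ ♙ ♙ ♙ ♙ ♙
♖ ♘ ♗ ♕ ♔ ♗ ♘ ♖


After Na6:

♜ · ♝ ♛ ♚ ♝ ♞ ♜
♟ ♟ ♟ ♟ ♟ ♟ ♟ ♟
♞ · · · · · · ·
· · · · · · · ·
♙ · · · · · · ·
· · · · · · · ·
· ♙ ♙ ♙ ♙ ♙ ♙ ♙
♖ ♘ ♗ ♕ ♔ ♗ ♘ ♖


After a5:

♜ · ♝ ♛ ♚ ♝ ♞ ♜
♟ ♟ ♟ ♟ ♟ ♟ ♟ ♟
♞ · · · · · · ·
♙ · · · · · · ·
· · · · · · · ·
· · · · · · · ·
· ♙ ♙ ♙ ♙ ♙ ♙ ♙
♖ ♘ ♗ ♕ ♔ ♗ ♘ ♖


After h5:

♜ · ♝ ♛ ♚ ♝ ♞ ♜
♟ ♟ ♟ ♟ ♟ ♟ ♟ ·
♞ · · · · · · ·
♙ · · · · · · ♟
· · · · · · · ·
· · · · · · · ·
· ♙ ♙ ♙ ♙ ♙ ♙ ♙
♖ ♘ ♗ ♕ ♔ ♗ ♘ ♖


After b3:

♜ · ♝ ♛ ♚ ♝ ♞ ♜
♟ ♟ ♟ ♟ ♟ ♟ ♟ ·
♞ · · · · · · ·
♙ · · · · · · ♟
· · · · · · · ·
· ♙ · · · · · ·
· · ♙ ♙ ♙ ♙ ♙ ♙
♖ ♘ ♗ ♕ ♔ ♗ ♘ ♖


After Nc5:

♜ · ♝ ♛ ♚ ♝ ♞ ♜
♟ ♟ ♟ ♟ ♟ ♟ ♟ ·
· · · · · · · ·
♙ · ♞ · · · · ♟
· · · · · · · ·
· ♙ · · · · · ·
· · ♙ ♙ ♙ ♙ ♙ ♙
♖ ♘ ♗ ♕ ♔ ♗ ♘ ♖


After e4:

♜ · ♝ ♛ ♚ ♝ ♞ ♜
♟ ♟ ♟ ♟ ♟ ♟ ♟ ·
· · · · · · · ·
♙ · ♞ · · · · ♟
· · · · ♙ · · ·
· ♙ · · · · · ·
· · ♙ ♙ · ♙ ♙ ♙
♖ ♘ ♗ ♕ ♔ ♗ ♘ ♖



  a b c d e f g h
  ─────────────────
8│♜ · ♝ ♛ ♚ ♝ ♞ ♜│8
7│♟ ♟ ♟ ♟ ♟ ♟ ♟ ·│7
6│· · · · · · · ·│6
5│♙ · ♞ · · · · ♟│5
4│· · · · ♙ · · ·│4
3│· ♙ · · · · · ·│3
2│· · ♙ ♙ · ♙ ♙ ♙│2
1│♖ ♘ ♗ ♕ ♔ ♗ ♘ ♖│1
  ─────────────────
  a b c d e f g h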